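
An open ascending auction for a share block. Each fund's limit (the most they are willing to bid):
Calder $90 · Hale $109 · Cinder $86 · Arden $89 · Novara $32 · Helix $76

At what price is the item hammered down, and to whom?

Hale wins at $90

Limits in order: 109 (Hale) > 90 (Calder) > 89 (Arden) > 86 (Cinder) > 76 (Helix) > 32 (Novara)
Bidding ends when Calder exits at $90; Hale takes it.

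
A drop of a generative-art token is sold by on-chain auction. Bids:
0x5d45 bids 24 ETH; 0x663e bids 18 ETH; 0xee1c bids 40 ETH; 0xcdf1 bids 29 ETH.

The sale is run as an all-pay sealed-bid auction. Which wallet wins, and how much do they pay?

0xee1c pays 40 ETH

Rule: the highest bidder wins the item, but every bidder pays their own bid.
Bids in order: 40 (0xee1c) > 29 (0xcdf1) > 24 (0x5d45) > 18 (0x663e)
0xee1c wins with the top bid; all bids are sunk regardless.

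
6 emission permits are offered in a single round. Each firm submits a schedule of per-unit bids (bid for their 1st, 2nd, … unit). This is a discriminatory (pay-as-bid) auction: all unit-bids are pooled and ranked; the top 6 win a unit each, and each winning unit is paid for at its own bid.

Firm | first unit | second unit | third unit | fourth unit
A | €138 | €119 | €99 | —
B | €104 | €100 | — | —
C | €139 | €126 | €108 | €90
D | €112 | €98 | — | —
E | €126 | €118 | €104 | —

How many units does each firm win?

A 2, C 2, E 2

All unit-bids, highest first — top 6: 139 (C-1), 138 (A-1), 126 (C-2), 126 (E-1), 119 (A-2), 118 (E-2)
Next rejected bid: €112 (not a price — pay-as-bid).
Allocation: A 2, C 2, E 2.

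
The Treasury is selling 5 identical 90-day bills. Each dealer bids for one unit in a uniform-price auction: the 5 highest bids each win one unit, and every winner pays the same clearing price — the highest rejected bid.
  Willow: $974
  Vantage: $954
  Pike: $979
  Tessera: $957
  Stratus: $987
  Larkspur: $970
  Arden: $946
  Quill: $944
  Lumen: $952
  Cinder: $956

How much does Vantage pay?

Bids ranked high→low: 987 (Stratus), 979 (Pike), 974 (Willow), 970 (Larkspur), 957 (Tessera), 956 (Cinder), 954 (Vantage), …
The 5 highest are Stratus, Pike, Willow, Larkspur, Tessera.
Highest unsuccessful bid: $956 → clearing price.
Vantage does not win → pays $0.

Vantage pays $0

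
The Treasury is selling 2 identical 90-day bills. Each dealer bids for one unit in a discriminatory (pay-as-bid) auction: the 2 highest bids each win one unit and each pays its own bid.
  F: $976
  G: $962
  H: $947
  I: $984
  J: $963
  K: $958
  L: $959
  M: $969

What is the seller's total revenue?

Total revenue: $1,960

Sorting: 984 (I), 976 (F), 969 (M), 963 (J), …
Winners (2 units): I, F.
Total revenue = 984 + 976 = $1,960.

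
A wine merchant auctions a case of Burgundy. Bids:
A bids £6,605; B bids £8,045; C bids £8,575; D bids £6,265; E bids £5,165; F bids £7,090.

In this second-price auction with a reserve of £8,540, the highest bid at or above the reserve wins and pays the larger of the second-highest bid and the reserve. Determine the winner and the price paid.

Sorting bids: 8,575 (C) > 8,045 (B) > 7,090 (F) > 6,605 (A) > 6,265 (D) > 5,165 (E)
Highest eligible bid: C at £8,575.
Second-highest bid £8,045 is below the reserve £8,540, so the reserve binds → payment £8,540.

C pays £8,540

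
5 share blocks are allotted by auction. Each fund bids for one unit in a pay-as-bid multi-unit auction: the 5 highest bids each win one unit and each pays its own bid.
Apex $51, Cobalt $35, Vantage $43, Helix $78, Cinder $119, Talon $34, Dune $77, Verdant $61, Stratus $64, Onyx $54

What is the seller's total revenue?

Sorting: 119 (Cinder), 78 (Helix), 77 (Dune), 64 (Stratus), 61 (Verdant), 54 (Onyx), 51 (Apex), …
Top 5: Cinder, Helix, Dune, Stratus, Verdant.
Total revenue = 119 + 78 + 77 + 64 + 61 = $399.

Total revenue: $399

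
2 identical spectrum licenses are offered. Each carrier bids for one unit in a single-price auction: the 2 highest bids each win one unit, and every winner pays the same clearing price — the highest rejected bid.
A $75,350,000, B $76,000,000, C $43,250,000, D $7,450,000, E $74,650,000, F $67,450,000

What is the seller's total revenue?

Bids ranked high→low: 76,000,000 (B), 75,350,000 (A), 74,650,000 (E), 67,450,000 (F), …
The 2 highest are B, A.
Highest unsuccessful bid: $74,650,000 → clearing price.
Total revenue = 2 × $74,650,000 = $149,300,000.

Total revenue: $149,300,000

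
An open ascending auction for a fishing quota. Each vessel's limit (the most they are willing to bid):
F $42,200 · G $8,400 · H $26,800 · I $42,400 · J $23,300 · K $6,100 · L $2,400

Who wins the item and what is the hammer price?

I wins at $42,200

Limits ranked: 42,400 (I) > 42,200 (F) > 26,800 (H) > 23,300 (J) > 8,400 (G) > 6,100 (K) > …
Bidding ends when F exits at $42,200; I takes it.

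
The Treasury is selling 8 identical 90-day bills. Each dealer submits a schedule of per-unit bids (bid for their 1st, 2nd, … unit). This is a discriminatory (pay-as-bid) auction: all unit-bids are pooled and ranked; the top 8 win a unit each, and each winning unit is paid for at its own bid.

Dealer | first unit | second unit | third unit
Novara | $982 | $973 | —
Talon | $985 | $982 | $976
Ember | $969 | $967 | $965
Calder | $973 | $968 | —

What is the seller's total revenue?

All unit-bids, highest first — top 8: 985 (Talon-1), 982 (Novara-1), 982 (Talon-2), 976 (Talon-3), 973 (Novara-2), 973 (Calder-1), 969 (Ember-1), 968 (Calder-2)
Next rejected bid: $967 (not a price — pay-as-bid).
Each winning unit pays its own bid.
Revenue = 985 + 982 + 982 + 976 + 973 + 973 + 969 + 968 = $7,808.

Total revenue: $7,808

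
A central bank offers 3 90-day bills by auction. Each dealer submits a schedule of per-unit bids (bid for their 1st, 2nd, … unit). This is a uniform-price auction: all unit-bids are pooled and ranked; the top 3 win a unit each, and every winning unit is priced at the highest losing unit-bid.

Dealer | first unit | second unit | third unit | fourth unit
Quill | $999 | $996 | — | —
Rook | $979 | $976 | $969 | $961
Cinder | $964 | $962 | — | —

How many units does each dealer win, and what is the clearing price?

All unit-bids, highest first — top 3: 999 (Quill-1), 996 (Quill-2), 979 (Rook-1)
The (k+1)-th unit-bid is $976.
Allocation: Quill 2, Rook 1.

Quill 2, Rook 1; clearing price $976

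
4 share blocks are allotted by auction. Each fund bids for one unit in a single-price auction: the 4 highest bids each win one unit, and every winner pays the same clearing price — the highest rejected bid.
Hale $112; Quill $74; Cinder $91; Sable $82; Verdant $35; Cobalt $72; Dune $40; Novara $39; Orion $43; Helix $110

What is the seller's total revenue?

Ordering the bids: 112 (Hale), 110 (Helix), 91 (Cinder), 82 (Sable), 74 (Quill), 72 (Cobalt), …
The 4 highest are Hale, Helix, Cinder, Sable.
Highest unsuccessful bid: $74 → clearing price.
Total revenue = 4 × $74 = $296.

Total revenue: $296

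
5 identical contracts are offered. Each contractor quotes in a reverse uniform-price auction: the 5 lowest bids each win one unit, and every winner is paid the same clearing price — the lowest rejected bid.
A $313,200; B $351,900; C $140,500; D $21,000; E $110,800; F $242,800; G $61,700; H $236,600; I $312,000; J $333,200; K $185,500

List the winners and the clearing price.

Bids ranked low→high: 21,000 (D), 61,700 (G), 110,800 (E), 140,500 (C), 185,500 (K), 236,600 (H), 242,800 (F), …
Lowest 5: D, G, E, C, K.
First losing bid is H's $236,600, which sets the uniform price.

D, G, E, C, K; each is paid $236,600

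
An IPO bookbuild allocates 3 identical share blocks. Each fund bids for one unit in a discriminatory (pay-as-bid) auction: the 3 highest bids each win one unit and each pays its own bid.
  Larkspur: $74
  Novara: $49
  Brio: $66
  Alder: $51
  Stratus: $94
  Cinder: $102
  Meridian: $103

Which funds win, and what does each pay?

Meridian $103, Cinder $102, Stratus $94

Bids ranked high→low: 103 (Meridian), 102 (Cinder), 94 (Stratus), 74 (Larkspur), 66 (Brio), …
Winners (3 units): Meridian, Cinder, Stratus.
Each winner pays its own bid: Meridian $103, Cinder $102, Stratus $94.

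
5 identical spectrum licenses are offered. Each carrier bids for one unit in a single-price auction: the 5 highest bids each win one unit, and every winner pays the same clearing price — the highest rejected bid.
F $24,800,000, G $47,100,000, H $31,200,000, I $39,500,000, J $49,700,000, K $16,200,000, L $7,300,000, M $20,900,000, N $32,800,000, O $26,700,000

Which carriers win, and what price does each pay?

J, G, I, N, H; each pays $26,700,000

Sorting: 49,700,000 (J), 47,100,000 (G), 39,500,000 (I), 32,800,000 (N), 31,200,000 (H), 26,700,000 (O), 24,800,000 (F), …
Top 5: J, G, I, N, H.
Highest unsuccessful bid: $26,700,000 → clearing price.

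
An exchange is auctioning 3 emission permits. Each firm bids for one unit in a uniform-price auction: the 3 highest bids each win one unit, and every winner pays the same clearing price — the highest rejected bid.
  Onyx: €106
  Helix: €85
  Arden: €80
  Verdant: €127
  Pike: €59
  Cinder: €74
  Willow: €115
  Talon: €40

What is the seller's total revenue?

Total revenue: €255

Sorting: 127 (Verdant), 115 (Willow), 106 (Onyx), 85 (Helix), 80 (Arden), …
The 3 highest are Verdant, Willow, Onyx.
Highest unsuccessful bid: €85 → clearing price.
Total revenue = 3 × €85 = €255.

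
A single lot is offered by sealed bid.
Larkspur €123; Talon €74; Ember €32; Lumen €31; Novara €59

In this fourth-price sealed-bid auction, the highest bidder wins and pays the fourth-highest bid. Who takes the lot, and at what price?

Larkspur pays €32

Sorting bids: 123 (Larkspur) > 74 (Talon) > 59 (Novara) > 32 (Ember) > 31 (Lumen)
Larkspur wins; payment is bid #4 in the ranking = €32.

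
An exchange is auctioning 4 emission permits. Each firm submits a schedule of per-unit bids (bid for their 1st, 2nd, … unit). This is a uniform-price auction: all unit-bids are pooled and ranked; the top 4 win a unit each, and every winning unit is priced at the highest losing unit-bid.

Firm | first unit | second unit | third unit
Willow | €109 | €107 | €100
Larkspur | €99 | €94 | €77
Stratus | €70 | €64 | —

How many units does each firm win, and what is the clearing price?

Larkspur 1, Willow 3; clearing price €94

All unit-bids, highest first — top 4: 109 (Willow-1), 107 (Willow-2), 100 (Willow-3), 99 (Larkspur-1)
Highest rejected unit-bid = €94.
Allocation: Larkspur 1, Willow 3.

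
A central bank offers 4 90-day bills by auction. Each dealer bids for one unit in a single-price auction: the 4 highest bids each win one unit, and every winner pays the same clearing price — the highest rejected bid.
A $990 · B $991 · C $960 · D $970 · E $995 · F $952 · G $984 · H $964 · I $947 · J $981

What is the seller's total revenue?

Ordering the bids: 995 (E), 991 (B), 990 (A), 984 (G), 981 (J), 970 (D), …
Top 4: E, B, A, G.
Clearing price = highest rejected bid = $981.
Total revenue = 4 × $981 = $3,924.

Total revenue: $3,924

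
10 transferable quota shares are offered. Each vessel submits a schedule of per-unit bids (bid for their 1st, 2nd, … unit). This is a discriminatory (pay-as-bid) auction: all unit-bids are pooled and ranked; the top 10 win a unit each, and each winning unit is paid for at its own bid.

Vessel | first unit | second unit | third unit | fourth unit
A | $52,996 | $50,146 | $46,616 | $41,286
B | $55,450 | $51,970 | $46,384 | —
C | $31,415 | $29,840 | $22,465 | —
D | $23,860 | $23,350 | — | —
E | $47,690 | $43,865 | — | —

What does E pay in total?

Merging the schedules and taking the best 10: 55,450 (B-1), 52,996 (A-1), 51,970 (B-2), 50,146 (A-2), 47,690 (E-1), 46,616 (A-3), 46,384 (B-3), 43,865 (E-2), 41,286 (A-4), 31,415 (C-1)
Next rejected bid: $29,840 (not a price — pay-as-bid).
E's winning unit-bids: 47,690 + 43,865 = $91,555.

E pays $91,555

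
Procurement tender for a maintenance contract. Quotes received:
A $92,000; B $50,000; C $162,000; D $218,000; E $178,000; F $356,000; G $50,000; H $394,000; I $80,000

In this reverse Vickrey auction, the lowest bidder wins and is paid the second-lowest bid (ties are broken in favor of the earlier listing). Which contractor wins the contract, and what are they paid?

B is paid $50,000

Reverse Vickrey auction: the lowest bidder wins and is paid the second-lowest bid.
Sorting bids: 50,000 (B) < 50,000 (G) < 80,000 (I) < 92,000 (A) < 162,000 (C) < 178,000 (E) < …
B and G tie at $50,000; tie-break gives it to B.
B is lowest; is paid the second-lowest bid, $50,000.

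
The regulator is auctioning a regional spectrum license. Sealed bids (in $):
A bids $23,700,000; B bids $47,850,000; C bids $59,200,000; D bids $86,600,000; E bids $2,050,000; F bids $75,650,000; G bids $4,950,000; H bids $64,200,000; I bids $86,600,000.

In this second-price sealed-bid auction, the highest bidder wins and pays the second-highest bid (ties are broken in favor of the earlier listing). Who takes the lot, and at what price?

D pays $86,600,000

Rule: the highest bidder wins and pays the second-highest bid.
Sorting bids: 86,600,000 (D) > 86,600,000 (I) > 75,650,000 (F) > 64,200,000 (H) > 59,200,000 (C) > 47,850,000 (B) > …
Tie at $86,600,000 → D wins by tie-break.
Second-price: D pays I's bid of $86,600,000.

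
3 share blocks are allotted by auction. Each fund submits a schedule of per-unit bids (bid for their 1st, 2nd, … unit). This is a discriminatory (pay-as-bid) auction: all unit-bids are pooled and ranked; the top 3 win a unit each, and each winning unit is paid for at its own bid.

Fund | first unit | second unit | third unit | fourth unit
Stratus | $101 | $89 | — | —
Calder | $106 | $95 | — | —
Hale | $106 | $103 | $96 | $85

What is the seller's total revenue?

Total revenue: $315

All unit-bids, highest first — top 3: 106 (Calder-1), 106 (Hale-1), 103 (Hale-2)
Next rejected bid: $101 (not a price — pay-as-bid).
Each winning unit pays its own bid.
Revenue = 106 + 106 + 103 = $315.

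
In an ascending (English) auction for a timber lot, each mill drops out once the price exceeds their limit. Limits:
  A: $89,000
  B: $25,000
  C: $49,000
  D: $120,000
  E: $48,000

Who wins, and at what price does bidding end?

D wins at $89,000

Rule: the price rises until one bidder remains; the winner pays the price at which the last rival dropped out.
Limits ranked: 120,000 (D) > 89,000 (A) > 49,000 (C) > 48,000 (E) > 25,000 (B)
Once the price passes $89,000, only D is left; the hammer falls at A's limit of $89,000.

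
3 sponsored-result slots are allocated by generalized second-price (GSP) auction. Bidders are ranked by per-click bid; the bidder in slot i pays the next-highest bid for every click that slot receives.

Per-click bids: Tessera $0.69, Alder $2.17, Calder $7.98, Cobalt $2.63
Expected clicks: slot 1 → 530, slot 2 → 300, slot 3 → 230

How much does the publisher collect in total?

Total revenue: $2203.60

Per-click bids in order: $7.98 (Calder) > $2.63 (Cobalt) > $2.17 (Alder) > $0.69 (Tessera)
Slot 1: Calder pays $2.63 × 530 = $1393.90
Slot 2: Cobalt pays $2.17 × 300 = $651.00
Slot 3: Alder pays $0.69 × 230 = $158.70
Total = $2203.60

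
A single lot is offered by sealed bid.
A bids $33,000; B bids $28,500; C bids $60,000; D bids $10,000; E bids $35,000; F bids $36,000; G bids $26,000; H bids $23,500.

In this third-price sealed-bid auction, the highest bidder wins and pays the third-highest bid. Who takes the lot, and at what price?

Sorting bids: 60,000 (C) > 36,000 (F) > 35,000 (E) > 33,000 (A) > 28,500 (B) > 26,000 (G) > …
C is highest; pays the third-highest bid, $35,000.

C pays $35,000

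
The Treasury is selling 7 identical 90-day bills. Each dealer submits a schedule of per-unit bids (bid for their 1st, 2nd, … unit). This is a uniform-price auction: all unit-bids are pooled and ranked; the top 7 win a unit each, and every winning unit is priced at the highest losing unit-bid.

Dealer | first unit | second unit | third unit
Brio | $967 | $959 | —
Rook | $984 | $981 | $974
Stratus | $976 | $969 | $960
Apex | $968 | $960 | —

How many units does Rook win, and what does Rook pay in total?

Rook: 3 units, pays $2,880

Merging the schedules and taking the best 7: 984 (Rook-1), 981 (Rook-2), 976 (Stratus-1), 974 (Rook-3), 969 (Stratus-2), 968 (Apex-1), 967 (Brio-1)
First bid not allocated: $960.
Rook wins 3 unit(s) at $960 each.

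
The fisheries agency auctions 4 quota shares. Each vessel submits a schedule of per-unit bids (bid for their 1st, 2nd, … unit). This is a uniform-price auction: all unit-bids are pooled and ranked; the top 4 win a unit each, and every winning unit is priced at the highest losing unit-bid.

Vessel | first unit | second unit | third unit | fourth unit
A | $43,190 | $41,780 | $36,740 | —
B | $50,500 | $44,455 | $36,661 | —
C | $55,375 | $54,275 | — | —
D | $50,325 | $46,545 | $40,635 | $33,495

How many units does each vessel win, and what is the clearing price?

All unit-bids, highest first — top 4: 55,375 (C-1), 54,275 (C-2), 50,500 (B-1), 50,325 (D-1)
Highest rejected unit-bid = $46,545.
Allocation: B 1, C 2, D 1.

B 1, C 2, D 1; clearing price $46,545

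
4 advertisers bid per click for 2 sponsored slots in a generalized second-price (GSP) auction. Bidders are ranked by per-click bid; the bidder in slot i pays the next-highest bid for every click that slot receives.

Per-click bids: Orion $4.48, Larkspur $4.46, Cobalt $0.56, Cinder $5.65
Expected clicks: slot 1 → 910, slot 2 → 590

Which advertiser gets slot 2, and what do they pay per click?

Per-click bids in order: $5.65 (Cinder) > $4.48 (Orion) > $4.46 (Larkspur) > …
Slot 2 goes to the second-ranked bidder, Orion, who pays the next bid down: $4.46/click.

Orion; $4.46 per click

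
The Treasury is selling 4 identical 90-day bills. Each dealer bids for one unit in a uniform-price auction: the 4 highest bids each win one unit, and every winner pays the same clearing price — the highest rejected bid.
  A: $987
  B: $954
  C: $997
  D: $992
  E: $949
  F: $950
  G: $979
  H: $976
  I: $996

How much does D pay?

D pays $979

Bids ranked high→low: 997 (C), 996 (I), 992 (D), 987 (A), 979 (G), 976 (H), …
The 4 highest are C, I, D, A.
Highest unsuccessful bid: $979 → clearing price.
D wins → pays $979.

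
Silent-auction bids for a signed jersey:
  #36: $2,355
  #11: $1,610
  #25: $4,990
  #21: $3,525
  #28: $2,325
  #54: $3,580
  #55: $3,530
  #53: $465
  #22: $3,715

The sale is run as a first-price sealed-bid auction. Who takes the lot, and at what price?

Rule: the highest bidder wins and pays their own bid.
Sorting bids: 4,990 (#25) > 3,715 (#22) > 3,580 (#54) > 3,530 (#55) > 3,525 (#21) > 2,355 (#36) > …
#25 is highest → pays own bid, $4,990.

#25 pays $4,990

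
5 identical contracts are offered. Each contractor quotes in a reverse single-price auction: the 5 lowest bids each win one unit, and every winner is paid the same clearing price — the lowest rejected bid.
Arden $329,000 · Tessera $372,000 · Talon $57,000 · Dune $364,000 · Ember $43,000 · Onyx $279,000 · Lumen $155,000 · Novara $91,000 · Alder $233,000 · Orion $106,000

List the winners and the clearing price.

Sorting: 43,000 (Ember), 57,000 (Talon), 91,000 (Novara), 106,000 (Orion), 155,000 (Lumen), 233,000 (Alder), 279,000 (Onyx), …
Lowest 5: Ember, Talon, Novara, Orion, Lumen.
First losing bid is Alder's $233,000, which sets the uniform price.

Ember, Talon, Novara, Orion, Lumen; each is paid $233,000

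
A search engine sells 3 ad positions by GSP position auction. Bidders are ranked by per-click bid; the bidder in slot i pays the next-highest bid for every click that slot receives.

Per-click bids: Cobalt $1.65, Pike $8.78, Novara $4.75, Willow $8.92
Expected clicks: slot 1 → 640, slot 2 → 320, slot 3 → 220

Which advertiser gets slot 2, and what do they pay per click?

Pike; $4.75 per click

Ranked by bid: $8.92 (Willow) > $8.78 (Pike) > $4.75 (Novara) > $1.65 (Cobalt)
Slot 2 goes to the second-ranked bidder, Pike, who pays the next bid down: $4.75/click.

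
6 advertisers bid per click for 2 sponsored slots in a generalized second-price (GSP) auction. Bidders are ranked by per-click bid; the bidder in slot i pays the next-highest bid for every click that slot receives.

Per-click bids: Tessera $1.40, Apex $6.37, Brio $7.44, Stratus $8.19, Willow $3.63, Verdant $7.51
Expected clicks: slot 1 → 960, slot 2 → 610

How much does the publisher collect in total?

Per-click bids in order: $8.19 (Stratus) > $7.51 (Verdant) > $7.44 (Brio) > …
Slot 1: Stratus pays $7.51 × 960 = $7209.60
Slot 2: Verdant pays $7.44 × 610 = $4538.40
Total = $11748.00

Total revenue: $11748.00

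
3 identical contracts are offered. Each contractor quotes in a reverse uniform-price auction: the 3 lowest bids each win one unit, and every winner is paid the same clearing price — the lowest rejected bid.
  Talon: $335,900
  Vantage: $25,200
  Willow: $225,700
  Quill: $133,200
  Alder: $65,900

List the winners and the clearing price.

Vantage, Alder, Quill; each is paid $225,700

Bids ranked low→high: 25,200 (Vantage), 65,900 (Alder), 133,200 (Quill), 225,700 (Willow), 335,900 (Talon)
Winners (3 units): Vantage, Alder, Quill.
First losing bid is Willow's $225,700, which sets the uniform price.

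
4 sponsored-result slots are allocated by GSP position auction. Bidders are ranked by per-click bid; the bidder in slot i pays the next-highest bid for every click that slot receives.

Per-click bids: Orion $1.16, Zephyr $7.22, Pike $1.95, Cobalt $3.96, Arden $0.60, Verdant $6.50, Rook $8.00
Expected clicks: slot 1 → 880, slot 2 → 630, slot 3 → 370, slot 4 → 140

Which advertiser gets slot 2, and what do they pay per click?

Ranked by bid: $8.00 (Rook) > $7.22 (Zephyr) > $6.50 (Verdant) > $3.96 (Cobalt) > $1.95 (Pike) > …
Slot 2 goes to the second-ranked bidder, Zephyr, who pays the next bid down: $6.50/click.

Zephyr; $6.50 per click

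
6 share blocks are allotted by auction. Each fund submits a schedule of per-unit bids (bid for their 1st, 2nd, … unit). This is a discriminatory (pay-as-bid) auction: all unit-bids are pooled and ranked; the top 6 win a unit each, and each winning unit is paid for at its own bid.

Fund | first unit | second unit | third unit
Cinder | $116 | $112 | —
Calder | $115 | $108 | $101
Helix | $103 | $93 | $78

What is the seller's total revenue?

Merging the schedules and taking the best 6: 116 (Cinder-1), 115 (Calder-1), 112 (Cinder-2), 108 (Calder-2), 103 (Helix-1), 101 (Calder-3)
Next rejected bid: $93 (not a price — pay-as-bid).
Each winning unit pays its own bid.
Revenue = 116 + 115 + 112 + 108 + 103 + 101 = $655.

Total revenue: $655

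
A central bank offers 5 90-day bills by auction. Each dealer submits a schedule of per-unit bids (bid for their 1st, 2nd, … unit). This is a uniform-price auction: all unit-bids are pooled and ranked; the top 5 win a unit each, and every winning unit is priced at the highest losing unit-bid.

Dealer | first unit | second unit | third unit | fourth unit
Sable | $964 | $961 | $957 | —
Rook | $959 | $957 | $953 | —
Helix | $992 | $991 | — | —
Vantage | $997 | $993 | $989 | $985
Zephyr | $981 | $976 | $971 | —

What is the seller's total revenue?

Total revenue: $4,925

All unit-bids, highest first — top 5: 997 (Vantage-1), 993 (Vantage-2), 992 (Helix-1), 991 (Helix-2), 989 (Vantage-3)
First bid not allocated: $985.
Allocation: Helix 2, Vantage 3. Every unit priced at $985.
Revenue = 5 × 985 = $4,925.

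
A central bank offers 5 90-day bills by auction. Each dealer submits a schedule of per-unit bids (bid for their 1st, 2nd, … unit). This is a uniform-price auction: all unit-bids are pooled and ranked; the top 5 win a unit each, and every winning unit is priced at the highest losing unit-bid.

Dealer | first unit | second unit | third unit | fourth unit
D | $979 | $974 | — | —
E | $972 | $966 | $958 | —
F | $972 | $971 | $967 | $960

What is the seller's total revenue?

Merging the schedules and taking the best 5: 979 (D-1), 974 (D-2), 972 (E-1), 972 (F-1), 971 (F-2)
The (k+1)-th unit-bid is $967.
Allocation: D 2, E 1, F 2. Every unit priced at $967.
Revenue = 5 × 967 = $4,835.

Total revenue: $4,835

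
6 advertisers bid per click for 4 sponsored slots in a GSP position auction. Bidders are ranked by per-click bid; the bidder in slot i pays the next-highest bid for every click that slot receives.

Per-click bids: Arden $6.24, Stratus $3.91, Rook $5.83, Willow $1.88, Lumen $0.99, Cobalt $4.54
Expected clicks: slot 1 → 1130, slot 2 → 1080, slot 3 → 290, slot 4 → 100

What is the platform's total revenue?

Total revenue: $12813.00

Ranked by bid: $6.24 (Arden) > $5.83 (Rook) > $4.54 (Cobalt) > $3.91 (Stratus) > $1.88 (Willow) > …
Slot 1: Arden pays $5.83 × 1130 = $6587.90
Slot 2: Rook pays $4.54 × 1080 = $4903.20
Slot 3: Cobalt pays $3.91 × 290 = $1133.90
Slot 4: Stratus pays $1.88 × 100 = $188.00
Total = $12813.00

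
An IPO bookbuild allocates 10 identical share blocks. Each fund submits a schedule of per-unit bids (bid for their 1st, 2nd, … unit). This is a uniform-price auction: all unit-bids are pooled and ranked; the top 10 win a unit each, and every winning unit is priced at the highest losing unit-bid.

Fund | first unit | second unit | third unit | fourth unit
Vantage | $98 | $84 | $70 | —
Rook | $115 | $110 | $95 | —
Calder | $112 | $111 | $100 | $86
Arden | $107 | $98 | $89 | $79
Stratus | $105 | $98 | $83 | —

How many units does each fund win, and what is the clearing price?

All unit-bids, highest first — top 10: 115 (Rook-1), 112 (Calder-1), 111 (Calder-2), 110 (Rook-2), 107 (Arden-1), 105 (Stratus-1), 100 (Calder-3), 98 (Vantage-1), 98 (Arden-2), 98 (Stratus-2)
The (k+1)-th unit-bid is $95.
Allocation: Arden 2, Calder 3, Rook 2, Stratus 2, Vantage 1.

Arden 2, Calder 3, Rook 2, Stratus 2, Vantage 1; clearing price $95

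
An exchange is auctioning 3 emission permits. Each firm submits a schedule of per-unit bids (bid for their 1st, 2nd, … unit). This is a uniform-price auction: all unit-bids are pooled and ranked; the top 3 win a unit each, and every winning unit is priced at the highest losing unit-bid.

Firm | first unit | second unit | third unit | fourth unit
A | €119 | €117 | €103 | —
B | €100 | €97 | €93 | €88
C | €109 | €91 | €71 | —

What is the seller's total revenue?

Total revenue: €309

All unit-bids, highest first — top 3: 119 (A-1), 117 (A-2), 109 (C-1)
Highest rejected unit-bid = €103.
Allocation: A 2, C 1. Every unit priced at €103.
Revenue = 3 × 103 = €309.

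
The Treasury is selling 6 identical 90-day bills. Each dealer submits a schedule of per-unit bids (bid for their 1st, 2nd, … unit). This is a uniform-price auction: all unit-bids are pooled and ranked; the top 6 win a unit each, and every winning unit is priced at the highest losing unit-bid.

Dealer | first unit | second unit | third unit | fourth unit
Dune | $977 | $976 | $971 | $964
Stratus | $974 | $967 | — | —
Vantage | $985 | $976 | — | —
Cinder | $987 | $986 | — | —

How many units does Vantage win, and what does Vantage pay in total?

Vantage: 2 units, pays $1,948

All unit-bids, highest first — top 6: 987 (Cinder-1), 986 (Cinder-2), 985 (Vantage-1), 977 (Dune-1), 976 (Dune-2), 976 (Vantage-2)
The (k+1)-th unit-bid is $974.
Vantage wins 2 unit(s) at $974 each.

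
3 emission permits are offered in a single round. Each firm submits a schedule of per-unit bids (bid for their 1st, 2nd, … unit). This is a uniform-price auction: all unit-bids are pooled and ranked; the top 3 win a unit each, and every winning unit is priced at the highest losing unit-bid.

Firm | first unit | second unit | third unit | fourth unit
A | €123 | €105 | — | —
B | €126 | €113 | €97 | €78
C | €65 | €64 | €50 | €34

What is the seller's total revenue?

Merging the schedules and taking the best 3: 126 (B-1), 123 (A-1), 113 (B-2)
First bid not allocated: €105.
Allocation: A 1, B 2. Every unit priced at €105.
Revenue = 3 × 105 = €315.

Total revenue: €315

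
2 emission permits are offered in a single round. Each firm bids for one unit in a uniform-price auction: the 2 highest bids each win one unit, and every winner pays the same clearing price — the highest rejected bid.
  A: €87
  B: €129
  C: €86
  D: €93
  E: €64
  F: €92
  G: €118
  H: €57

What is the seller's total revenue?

Sorting: 129 (B), 118 (G), 93 (D), 92 (F), …
Top 2: B, G.
Clearing price = highest rejected bid = €93.
Total revenue = 2 × €93 = €186.

Total revenue: €186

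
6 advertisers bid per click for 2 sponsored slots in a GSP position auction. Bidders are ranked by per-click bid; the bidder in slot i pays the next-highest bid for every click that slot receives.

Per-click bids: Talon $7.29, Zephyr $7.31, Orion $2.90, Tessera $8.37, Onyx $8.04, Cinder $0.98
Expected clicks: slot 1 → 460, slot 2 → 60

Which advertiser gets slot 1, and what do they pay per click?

Per-click bids in order: $8.37 (Tessera) > $8.04 (Onyx) > $7.31 (Zephyr) > …
Slot 1 goes to the first-ranked bidder, Tessera, who pays the next bid down: $8.04/click.

Tessera; $8.04 per click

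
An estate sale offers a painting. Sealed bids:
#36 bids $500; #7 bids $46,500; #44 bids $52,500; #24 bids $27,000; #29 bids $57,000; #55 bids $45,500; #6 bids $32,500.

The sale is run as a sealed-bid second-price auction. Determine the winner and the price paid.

#29 pays $52,500

Sorting bids: 57,000 (#29) > 52,500 (#44) > 46,500 (#7) > 45,500 (#55) > 32,500 (#6) > 27,000 (#24) > …
#29 is highest; pays the second-highest bid, $52,500.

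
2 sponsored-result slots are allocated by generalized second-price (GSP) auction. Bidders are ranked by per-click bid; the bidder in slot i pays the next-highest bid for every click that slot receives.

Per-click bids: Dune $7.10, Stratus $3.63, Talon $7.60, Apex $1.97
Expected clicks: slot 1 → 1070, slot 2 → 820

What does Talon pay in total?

Per-click bids in order: $7.60 (Talon) > $7.10 (Dune) > $3.63 (Stratus) > …
Talon holds slot 1 → pays next bid $7.10 × 1070 clicks = $7597.00.

Talon pays $7597.00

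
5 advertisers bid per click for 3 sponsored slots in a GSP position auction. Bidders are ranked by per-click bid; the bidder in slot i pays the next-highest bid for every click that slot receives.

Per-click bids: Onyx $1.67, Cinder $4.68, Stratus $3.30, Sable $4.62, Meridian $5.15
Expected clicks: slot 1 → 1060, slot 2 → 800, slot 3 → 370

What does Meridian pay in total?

Ranked by bid: $5.15 (Meridian) > $4.68 (Cinder) > $4.62 (Sable) > $3.30 (Stratus) > …
Meridian holds slot 1 → pays next bid $4.68 × 1060 clicks = $4960.80.

Meridian pays $4960.80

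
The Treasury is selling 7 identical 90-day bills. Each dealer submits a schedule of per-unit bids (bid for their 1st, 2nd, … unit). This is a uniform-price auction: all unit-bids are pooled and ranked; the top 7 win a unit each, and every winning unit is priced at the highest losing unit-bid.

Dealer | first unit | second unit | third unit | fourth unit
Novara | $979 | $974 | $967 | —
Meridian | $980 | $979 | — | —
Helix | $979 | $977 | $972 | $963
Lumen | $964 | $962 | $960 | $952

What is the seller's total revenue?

Pooled unit-bids ranked (top 7): 980 (Meridian-1), 979 (Novara-1), 979 (Meridian-2), 979 (Helix-1), 977 (Helix-2), 974 (Novara-2), 972 (Helix-3)
Highest rejected unit-bid = $967.
Allocation: Helix 3, Meridian 2, Novara 2. Every unit priced at $967.
Revenue = 7 × 967 = $6,769.

Total revenue: $6,769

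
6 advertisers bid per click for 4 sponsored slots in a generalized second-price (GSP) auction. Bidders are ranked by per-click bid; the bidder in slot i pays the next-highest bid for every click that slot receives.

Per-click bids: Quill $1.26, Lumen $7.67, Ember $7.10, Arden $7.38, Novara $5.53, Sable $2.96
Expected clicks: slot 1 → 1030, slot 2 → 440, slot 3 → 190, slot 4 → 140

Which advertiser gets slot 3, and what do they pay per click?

Ember; $5.53 per click

Per-click bids in order: $7.67 (Lumen) > $7.38 (Arden) > $7.10 (Ember) > $5.53 (Novara) > $2.96 (Sable) > …
Slot 3 goes to the third-ranked bidder, Ember, who pays the next bid down: $5.53/click.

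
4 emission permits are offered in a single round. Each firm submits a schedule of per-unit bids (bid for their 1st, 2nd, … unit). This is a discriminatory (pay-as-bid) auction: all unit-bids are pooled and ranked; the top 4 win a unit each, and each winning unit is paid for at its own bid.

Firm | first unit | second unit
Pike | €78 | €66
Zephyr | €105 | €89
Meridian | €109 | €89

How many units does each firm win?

All unit-bids, highest first — top 4: 109 (Meridian-1), 105 (Zephyr-1), 89 (Zephyr-2), 89 (Meridian-2)
Next rejected bid: €78 (not a price — pay-as-bid).
Allocation: Meridian 2, Zephyr 2.

Meridian 2, Zephyr 2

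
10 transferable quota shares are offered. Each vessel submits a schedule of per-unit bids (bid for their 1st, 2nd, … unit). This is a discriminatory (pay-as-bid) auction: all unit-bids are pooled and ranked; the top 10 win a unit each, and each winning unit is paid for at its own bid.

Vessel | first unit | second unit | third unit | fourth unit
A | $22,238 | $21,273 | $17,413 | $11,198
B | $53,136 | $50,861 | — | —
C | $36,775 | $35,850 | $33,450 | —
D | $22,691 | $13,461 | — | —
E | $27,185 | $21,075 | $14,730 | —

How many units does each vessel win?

A 2, B 2, C 3, D 1, E 2

Pooled unit-bids ranked (top 10): 53,136 (B-1), 50,861 (B-2), 36,775 (C-1), 35,850 (C-2), 33,450 (C-3), 27,185 (E-1), 22,691 (D-1), 22,238 (A-1), 21,273 (A-2), 21,075 (E-2)
Next rejected bid: $17,413 (not a price — pay-as-bid).
Allocation: A 2, B 2, C 3, D 1, E 2.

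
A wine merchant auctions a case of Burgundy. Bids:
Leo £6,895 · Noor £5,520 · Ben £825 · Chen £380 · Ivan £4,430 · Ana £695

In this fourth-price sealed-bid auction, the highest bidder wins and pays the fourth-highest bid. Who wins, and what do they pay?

Leo pays £825

Rule: the highest bidder wins and pays the fourth-highest bid.
Bids in order: 6,895 (Leo) > 5,520 (Noor) > 4,430 (Ivan) > 825 (Ben) > 695 (Ana) > 380 (Chen)
Leo wins; payment is bid #4 in the ranking = £825.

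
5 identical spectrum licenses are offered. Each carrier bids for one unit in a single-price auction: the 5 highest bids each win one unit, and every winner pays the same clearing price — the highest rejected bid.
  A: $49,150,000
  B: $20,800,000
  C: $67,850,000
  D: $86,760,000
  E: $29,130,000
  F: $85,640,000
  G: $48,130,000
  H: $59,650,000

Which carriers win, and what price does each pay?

D, F, C, H, A; each pays $48,130,000

Bids ranked high→low: 86,760,000 (D), 85,640,000 (F), 67,850,000 (C), 59,650,000 (H), 49,150,000 (A), 48,130,000 (G), 29,130,000 (E), …
Top 5: D, F, C, H, A.
Highest unsuccessful bid: $48,130,000 → clearing price.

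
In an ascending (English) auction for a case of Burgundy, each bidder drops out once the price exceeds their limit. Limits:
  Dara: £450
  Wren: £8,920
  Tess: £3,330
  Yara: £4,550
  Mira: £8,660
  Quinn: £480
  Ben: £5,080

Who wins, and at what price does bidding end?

Limits ranked: 8,920 (Wren) > 8,660 (Mira) > 5,080 (Ben) > 4,550 (Yara) > 3,330 (Tess) > 480 (Quinn) > …
Once the price passes £8,660, only Wren is left; the hammer falls at Mira's limit of £8,660.

Wren wins at £8,660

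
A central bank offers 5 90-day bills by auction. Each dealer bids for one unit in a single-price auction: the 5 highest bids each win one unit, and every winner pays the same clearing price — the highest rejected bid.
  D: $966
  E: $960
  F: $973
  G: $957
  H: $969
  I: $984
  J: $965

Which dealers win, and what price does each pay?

Ordering the bids: 984 (I), 973 (F), 969 (H), 966 (D), 965 (J), 960 (E), 957 (G)
The 5 highest are I, F, H, D, J.
First losing bid is E's $960, which sets the uniform price.

I, F, H, D, J; each pays $960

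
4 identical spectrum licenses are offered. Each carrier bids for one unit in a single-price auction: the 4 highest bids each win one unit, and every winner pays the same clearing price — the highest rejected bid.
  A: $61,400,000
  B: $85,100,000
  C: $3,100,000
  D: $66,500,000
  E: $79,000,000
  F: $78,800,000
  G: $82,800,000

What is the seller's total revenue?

Total revenue: $266,000,000

Ordering the bids: 85,100,000 (B), 82,800,000 (G), 79,000,000 (E), 78,800,000 (F), 66,500,000 (D), 61,400,000 (A), …
Winners (4 units): B, G, E, F.
Clearing price = highest rejected bid = $66,500,000.
Total revenue = 4 × $66,500,000 = $266,000,000.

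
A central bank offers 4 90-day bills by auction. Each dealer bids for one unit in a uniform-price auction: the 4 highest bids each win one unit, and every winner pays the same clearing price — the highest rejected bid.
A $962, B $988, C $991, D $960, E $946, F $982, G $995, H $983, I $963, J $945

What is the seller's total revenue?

Total revenue: $3,928

Bids ranked high→low: 995 (G), 991 (C), 988 (B), 983 (H), 982 (F), 963 (I), …
Winners (4 units): G, C, B, H.
Clearing price = highest rejected bid = $982.
Total revenue = 4 × $982 = $3,928.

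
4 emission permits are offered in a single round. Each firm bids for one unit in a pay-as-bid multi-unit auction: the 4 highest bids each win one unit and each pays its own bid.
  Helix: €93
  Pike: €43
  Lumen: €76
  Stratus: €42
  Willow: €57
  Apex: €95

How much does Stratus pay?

Bids ranked high→low: 95 (Apex), 93 (Helix), 76 (Lumen), 57 (Willow), 43 (Pike), 42 (Stratus)
The 4 highest are Apex, Helix, Lumen, Willow.
Stratus does not win → €0.

Stratus pays €0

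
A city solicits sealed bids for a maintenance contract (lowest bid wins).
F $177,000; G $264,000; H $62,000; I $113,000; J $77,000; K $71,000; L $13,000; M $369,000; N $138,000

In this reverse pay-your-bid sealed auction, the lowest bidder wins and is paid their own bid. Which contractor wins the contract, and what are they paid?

Rule: the lowest bidder wins and is paid their own bid.
Bids in order: 13,000 (L) < 62,000 (H) < 71,000 (K) < 77,000 (J) < 113,000 (I) < 138,000 (N) < …
First-price: L is paid what they bid, $13,000.

L is paid $13,000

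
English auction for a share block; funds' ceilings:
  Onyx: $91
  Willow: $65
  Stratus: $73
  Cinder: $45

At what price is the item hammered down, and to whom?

Onyx wins at $73

Ascending (English) auction: the price rises until one bidder remains; the winner pays the price at which the last rival dropped out.
Limits ranked: 91 (Onyx) > 73 (Stratus) > 65 (Willow) > 45 (Cinder)
Stratus is the last rival to drop out, at $73; Onyx remains and wins at that price.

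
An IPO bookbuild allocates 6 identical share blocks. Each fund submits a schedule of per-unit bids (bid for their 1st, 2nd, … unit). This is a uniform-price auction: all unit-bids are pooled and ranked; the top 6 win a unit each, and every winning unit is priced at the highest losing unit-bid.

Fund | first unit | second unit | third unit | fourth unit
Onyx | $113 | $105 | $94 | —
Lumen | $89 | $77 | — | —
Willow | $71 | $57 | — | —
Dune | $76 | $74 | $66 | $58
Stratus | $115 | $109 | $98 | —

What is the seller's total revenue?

Total revenue: $534

All unit-bids, highest first — top 6: 115 (Stratus-1), 113 (Onyx-1), 109 (Stratus-2), 105 (Onyx-2), 98 (Stratus-3), 94 (Onyx-3)
The (k+1)-th unit-bid is $89.
Allocation: Onyx 3, Stratus 3. Every unit priced at $89.
Revenue = 6 × 89 = $534.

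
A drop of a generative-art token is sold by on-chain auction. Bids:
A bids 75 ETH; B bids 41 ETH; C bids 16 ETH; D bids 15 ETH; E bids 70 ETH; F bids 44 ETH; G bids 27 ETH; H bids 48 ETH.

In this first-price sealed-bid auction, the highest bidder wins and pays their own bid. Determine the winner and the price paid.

Sorting bids: 75 (A) > 70 (E) > 48 (H) > 44 (F) > 41 (B) > 27 (G) > …
A has the highest bid and pays exactly that: 75 ETH.

A pays 75 ETH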